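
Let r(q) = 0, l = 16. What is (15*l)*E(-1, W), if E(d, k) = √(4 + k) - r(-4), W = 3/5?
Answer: 48*√115 ≈ 514.74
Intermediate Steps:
W = ⅗ (W = 3*(⅕) = ⅗ ≈ 0.60000)
E(d, k) = √(4 + k) (E(d, k) = √(4 + k) - 1*0 = √(4 + k) + 0 = √(4 + k))
(15*l)*E(-1, W) = (15*16)*√(4 + ⅗) = 240*√(23/5) = 240*(√115/5) = 48*√115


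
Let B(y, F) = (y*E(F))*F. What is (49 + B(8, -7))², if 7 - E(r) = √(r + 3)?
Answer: 105105 - 76832*I ≈ 1.0511e+5 - 76832.0*I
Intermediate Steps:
E(r) = 7 - √(3 + r) (E(r) = 7 - √(r + 3) = 7 - √(3 + r))
B(y, F) = F*y*(7 - √(3 + F)) (B(y, F) = (y*(7 - √(3 + F)))*F = F*y*(7 - √(3 + F)))
(49 + B(8, -7))² = (49 - 7*8*(7 - √(3 - 7)))² = (49 - 7*8*(7 - √(-4)))² = (49 - 7*8*(7 - 2*I))² = (49 + (-392 + 112*I))² = (-343 + 112*I)²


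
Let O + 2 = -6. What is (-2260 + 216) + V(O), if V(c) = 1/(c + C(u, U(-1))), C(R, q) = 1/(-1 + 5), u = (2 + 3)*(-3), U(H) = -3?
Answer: -63368/31 ≈ -2044.1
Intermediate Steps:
O = -8 (O = -2 - 6 = -8)
u = -15 (u = 5*(-3) = -15)
C(R, q) = ¼ (C(R, q) = 1/4 = ¼)
V(c) = 1/(¼ + c) (V(c) = 1/(c + ¼) = 1/(¼ + c))
(-2260 + 216) + V(O) = (-2260 + 216) + 4/(1 + 4*(-8)) = -2044 + 4/(1 - 32) = -2044 + 4/(-31) = -2044 + 4*(-1/31) = -2044 - 4/31 = -63368/31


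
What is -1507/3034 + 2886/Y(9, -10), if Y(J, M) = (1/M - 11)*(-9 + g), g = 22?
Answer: -62187/3034 ≈ -20.497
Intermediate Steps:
Y(J, M) = -143 + 13/M (Y(J, M) = (1/M - 11)*(-9 + 22) = (-11 + 1/M)*13 = -143 + 13/M)
-1507/3034 + 2886/Y(9, -10) = -1507/3034 + 2886/(-143 + 13/(-10)) = -1507*1/3034 + 2886/(-143 + 13*(-1/10)) = -1507/3034 + 2886/(-143 - 13/10) = -1507/3034 + 2886/(-1443/10) = -1507/3034 + 2886*(-10/1443) = -1507/3034 - 20 = -62187/3034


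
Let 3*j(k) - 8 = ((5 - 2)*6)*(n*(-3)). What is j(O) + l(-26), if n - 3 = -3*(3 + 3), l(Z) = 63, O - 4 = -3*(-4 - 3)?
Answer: 1007/3 ≈ 335.67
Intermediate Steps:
O = 25 (O = 4 - 3*(-4 - 3) = 4 - 3*(-7) = 4 + 21 = 25)
n = -15 (n = 3 - 3*(3 + 3) = 3 - 3*6 = 3 - 18 = -15)
j(k) = 818/3 (j(k) = 8/3 + (((5 - 2)*6)*(-15*(-3)))/3 = 8/3 + ((3*6)*45)/3 = 8/3 + (18*45)/3 = 8/3 + (⅓)*810 = 8/3 + 270 = 818/3)
j(O) + l(-26) = 818/3 + 63 = 1007/3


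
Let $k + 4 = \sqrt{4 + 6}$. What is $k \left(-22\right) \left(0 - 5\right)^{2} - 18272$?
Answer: $-16072 - 550 \sqrt{10} \approx -17811.0$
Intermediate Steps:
$k = -4 + \sqrt{10}$ ($k = -4 + \sqrt{4 + 6} = -4 + \sqrt{10} \approx -0.83772$)
$k \left(-22\right) \left(0 - 5\right)^{2} - 18272 = \left(-4 + \sqrt{10}\right) \left(-22\right) \left(0 - 5\right)^{2} - 18272 = \left(88 - 22 \sqrt{10}\right) \left(-5\right)^{2} - 18272 = \left(88 - 22 \sqrt{10}\right) 25 - 18272 = \left(2200 - 550 \sqrt{10}\right) - 18272 = -16072 - 550 \sqrt{10}$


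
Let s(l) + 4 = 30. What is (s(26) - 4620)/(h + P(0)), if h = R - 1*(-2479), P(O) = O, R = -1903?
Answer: -2297/288 ≈ -7.9757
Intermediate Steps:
s(l) = 26 (s(l) = -4 + 30 = 26)
h = 576 (h = -1903 - 1*(-2479) = -1903 + 2479 = 576)
(s(26) - 4620)/(h + P(0)) = (26 - 4620)/(576 + 0) = -4594/576 = -4594*1/576 = -2297/288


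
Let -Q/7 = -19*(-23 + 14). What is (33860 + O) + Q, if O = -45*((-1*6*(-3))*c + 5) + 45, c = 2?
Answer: 30863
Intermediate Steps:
Q = -1197 (Q = -(-133)*(-23 + 14) = -(-133)*(-9) = -7*171 = -1197)
O = -1800 (O = -45*((-1*6*(-3))*2 + 5) + 45 = -45*(-6*(-3)*2 + 5) + 45 = -45*(18*2 + 5) + 45 = -45*(36 + 5) + 45 = -45*41 + 45 = -1845 + 45 = -1800)
(33860 + O) + Q = (33860 - 1800) - 1197 = 32060 - 1197 = 30863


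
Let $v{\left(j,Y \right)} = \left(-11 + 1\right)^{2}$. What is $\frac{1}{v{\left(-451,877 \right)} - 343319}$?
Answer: $- \frac{1}{343219} \approx -2.9136 \cdot 10^{-6}$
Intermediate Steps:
$v{\left(j,Y \right)} = 100$ ($v{\left(j,Y \right)} = \left(-10\right)^{2} = 100$)
$\frac{1}{v{\left(-451,877 \right)} - 343319} = \frac{1}{100 - 343319} = \frac{1}{-343219} = - \frac{1}{343219}$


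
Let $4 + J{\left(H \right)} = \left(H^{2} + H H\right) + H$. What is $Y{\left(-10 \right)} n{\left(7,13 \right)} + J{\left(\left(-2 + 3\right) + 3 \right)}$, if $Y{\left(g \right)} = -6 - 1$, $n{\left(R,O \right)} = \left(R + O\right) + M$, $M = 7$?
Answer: $-157$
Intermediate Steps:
$n{\left(R,O \right)} = 7 + O + R$ ($n{\left(R,O \right)} = \left(R + O\right) + 7 = \left(O + R\right) + 7 = 7 + O + R$)
$Y{\left(g \right)} = -7$
$J{\left(H \right)} = -4 + H + 2 H^{2}$ ($J{\left(H \right)} = -4 + \left(\left(H^{2} + H H\right) + H\right) = -4 + \left(\left(H^{2} + H^{2}\right) + H\right) = -4 + \left(2 H^{2} + H\right) = -4 + \left(H + 2 H^{2}\right) = -4 + H + 2 H^{2}$)
$Y{\left(-10 \right)} n{\left(7,13 \right)} + J{\left(\left(-2 + 3\right) + 3 \right)} = - 7 \left(7 + 13 + 7\right) + \left(-4 + \left(\left(-2 + 3\right) + 3\right) + 2 \left(\left(-2 + 3\right) + 3\right)^{2}\right) = \left(-7\right) 27 + \left(-4 + \left(1 + 3\right) + 2 \left(1 + 3\right)^{2}\right) = -189 + \left(-4 + 4 + 2 \cdot 4^{2}\right) = -189 + \left(-4 + 4 + 2 \cdot 16\right) = -189 + \left(-4 + 4 + 32\right) = -189 + 32 = -157$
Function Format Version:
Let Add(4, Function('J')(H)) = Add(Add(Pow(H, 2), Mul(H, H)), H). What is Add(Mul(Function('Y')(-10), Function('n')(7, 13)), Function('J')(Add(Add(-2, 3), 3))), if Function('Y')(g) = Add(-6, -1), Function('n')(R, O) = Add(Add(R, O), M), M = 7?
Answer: -157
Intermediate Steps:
Function('n')(R, O) = Add(7, O, R) (Function('n')(R, O) = Add(Add(R, O), 7) = Add(Add(O, R), 7) = Add(7, O, R))
Function('Y')(g) = -7
Function('J')(H) = Add(-4, H, Mul(2, Pow(H, 2))) (Function('J')(H) = Add(-4, Add(Add(Pow(H, 2), Mul(H, H)), H)) = Add(-4, Add(Add(Pow(H, 2), Pow(H, 2)), H)) = Add(-4, Add(Mul(2, Pow(H, 2)), H)) = Add(-4, Add(H, Mul(2, Pow(H, 2)))) = Add(-4, H, Mul(2, Pow(H, 2))))
Add(Mul(Function('Y')(-10), Function('n')(7, 13)), Function('J')(Add(Add(-2, 3), 3))) = Add(Mul(-7, Add(7, 13, 7)), Add(-4, Add(Add(-2, 3), 3), Mul(2, Pow(Add(Add(-2, 3), 3), 2)))) = Add(Mul(-7, 27), Add(-4, Add(1, 3), Mul(2, Pow(Add(1, 3), 2)))) = Add(-189, Add(-4, 4, Mul(2, Pow(4, 2)))) = Add(-189, Add(-4, 4, Mul(2, 16))) = Add(-189, Add(-4, 4, 32)) = Add(-189, 32) = -157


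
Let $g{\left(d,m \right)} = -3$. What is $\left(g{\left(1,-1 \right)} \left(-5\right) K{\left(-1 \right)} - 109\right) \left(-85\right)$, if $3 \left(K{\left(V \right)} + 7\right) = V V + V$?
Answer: $18190$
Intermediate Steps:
$K{\left(V \right)} = -7 + \frac{V}{3} + \frac{V^{2}}{3}$ ($K{\left(V \right)} = -7 + \frac{V V + V}{3} = -7 + \frac{V^{2} + V}{3} = -7 + \frac{V + V^{2}}{3} = -7 + \left(\frac{V}{3} + \frac{V^{2}}{3}\right) = -7 + \frac{V}{3} + \frac{V^{2}}{3}$)
$\left(g{\left(1,-1 \right)} \left(-5\right) K{\left(-1 \right)} - 109\right) \left(-85\right) = \left(\left(-3\right) \left(-5\right) \left(-7 + \frac{1}{3} \left(-1\right) + \frac{\left(-1\right)^{2}}{3}\right) - 109\right) \left(-85\right) = \left(15 \left(-7 - \frac{1}{3} + \frac{1}{3} \cdot 1\right) - 109\right) \left(-85\right) = \left(15 \left(-7 - \frac{1}{3} + \frac{1}{3}\right) - 109\right) \left(-85\right) = \left(15 \left(-7\right) - 109\right) \left(-85\right) = \left(-105 - 109\right) \left(-85\right) = \left(-214\right) \left(-85\right) = 18190$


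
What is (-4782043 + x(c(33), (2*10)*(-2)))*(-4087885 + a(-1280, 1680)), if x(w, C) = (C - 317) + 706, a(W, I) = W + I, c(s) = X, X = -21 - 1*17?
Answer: 19545102499590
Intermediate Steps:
X = -38 (X = -21 - 17 = -38)
c(s) = -38
a(W, I) = I + W
x(w, C) = 389 + C (x(w, C) = (-317 + C) + 706 = 389 + C)
(-4782043 + x(c(33), (2*10)*(-2)))*(-4087885 + a(-1280, 1680)) = (-4782043 + (389 + (2*10)*(-2)))*(-4087885 + (1680 - 1280)) = (-4782043 + (389 + 20*(-2)))*(-4087885 + 400) = (-4782043 + (389 - 40))*(-4087485) = (-4782043 + 349)*(-4087485) = -4781694*(-4087485) = 19545102499590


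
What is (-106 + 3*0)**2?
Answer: 11236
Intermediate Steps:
(-106 + 3*0)**2 = (-106 + 0)**2 = (-106)**2 = 11236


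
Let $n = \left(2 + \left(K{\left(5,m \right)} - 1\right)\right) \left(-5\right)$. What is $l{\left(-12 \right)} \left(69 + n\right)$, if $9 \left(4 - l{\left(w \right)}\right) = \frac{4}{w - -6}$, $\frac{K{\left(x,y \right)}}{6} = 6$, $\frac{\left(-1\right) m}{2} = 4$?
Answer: $- \frac{12760}{27} \approx -472.59$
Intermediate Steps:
$m = -8$ ($m = \left(-2\right) 4 = -8$)
$K{\left(x,y \right)} = 36$ ($K{\left(x,y \right)} = 6 \cdot 6 = 36$)
$l{\left(w \right)} = 4 - \frac{4}{9 \left(6 + w\right)}$ ($l{\left(w \right)} = 4 - \frac{4 \frac{1}{w - -6}}{9} = 4 - \frac{4 \frac{1}{w + 6}}{9} = 4 - \frac{4 \frac{1}{6 + w}}{9} = 4 - \frac{4}{9 \left(6 + w\right)}$)
$n = -185$ ($n = \left(2 + \left(36 - 1\right)\right) \left(-5\right) = \left(2 + 35\right) \left(-5\right) = 37 \left(-5\right) = -185$)
$l{\left(-12 \right)} \left(69 + n\right) = \frac{4 \left(53 + 9 \left(-12\right)\right)}{9 \left(6 - 12\right)} \left(69 - 185\right) = \frac{4 \left(53 - 108\right)}{9 \left(-6\right)} \left(-116\right) = \frac{4}{9} \left(- \frac{1}{6}\right) \left(-55\right) \left(-116\right) = \frac{110}{27} \left(-116\right) = - \frac{12760}{27}$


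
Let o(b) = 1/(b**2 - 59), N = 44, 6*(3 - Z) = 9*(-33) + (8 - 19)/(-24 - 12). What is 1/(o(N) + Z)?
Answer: 405432/21264749 ≈ 0.019066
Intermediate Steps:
Z = 11329/216 (Z = 3 - (9*(-33) + (8 - 19)/(-24 - 12))/6 = 3 - (-297 - 11/(-36))/6 = 3 - (-297 - 11*(-1/36))/6 = 3 - (-297 + 11/36)/6 = 3 - 1/6*(-10681/36) = 3 + 10681/216 = 11329/216 ≈ 52.449)
o(b) = 1/(-59 + b**2)
1/(o(N) + Z) = 1/(1/(-59 + 44**2) + 11329/216) = 1/(1/(-59 + 1936) + 11329/216) = 1/(1/1877 + 11329/216) = 1/(21264749/405432) = 405432/21264749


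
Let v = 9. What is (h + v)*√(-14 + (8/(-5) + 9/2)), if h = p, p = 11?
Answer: 2*I*√1110 ≈ 66.633*I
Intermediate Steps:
h = 11
(h + v)*√(-14 + (8/(-5) + 9/2)) = (11 + 9)*√(-14 + (8/(-5) + 9/2)) = 20*√(-14 + (8*(-⅕) + 9*(½))) = 20*√(-14 + (-8/5 + 9/2)) = 20*√(-14 + 29/10) = 20*√(-111/10) = 20*(I*√1110/10) = 2*I*√1110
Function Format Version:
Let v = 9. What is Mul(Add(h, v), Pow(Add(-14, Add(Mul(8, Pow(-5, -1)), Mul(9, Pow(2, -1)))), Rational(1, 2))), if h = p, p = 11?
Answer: Mul(2, I, Pow(1110, Rational(1, 2))) ≈ Mul(66.633, I)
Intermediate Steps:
h = 11
Mul(Add(h, v), Pow(Add(-14, Add(Mul(8, Pow(-5, -1)), Mul(9, Pow(2, -1)))), Rational(1, 2))) = Mul(Add(11, 9), Pow(Add(-14, Add(Mul(8, Pow(-5, -1)), Mul(9, Pow(2, -1)))), Rational(1, 2))) = Mul(20, Pow(Add(-14, Add(Mul(8, Rational(-1, 5)), Mul(9, Rational(1, 2)))), Rational(1, 2))) = Mul(20, Pow(Add(-14, Add(Rational(-8, 5), Rational(9, 2))), Rational(1, 2))) = Mul(20, Pow(Add(-14, Rational(29, 10)), Rational(1, 2))) = Mul(20, Pow(Rational(-111, 10), Rational(1, 2))) = Mul(20, Mul(Rational(1, 10), I, Pow(1110, Rational(1, 2)))) = Mul(2, I, Pow(1110, Rational(1, 2)))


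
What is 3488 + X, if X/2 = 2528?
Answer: 8544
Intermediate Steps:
X = 5056 (X = 2*2528 = 5056)
3488 + X = 3488 + 5056 = 8544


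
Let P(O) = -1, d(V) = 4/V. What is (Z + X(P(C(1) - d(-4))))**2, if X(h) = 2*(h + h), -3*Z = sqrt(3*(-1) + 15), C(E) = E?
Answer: 52/3 + 16*sqrt(3)/3 ≈ 26.571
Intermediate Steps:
Z = -2*sqrt(3)/3 (Z = -sqrt(3*(-1) + 15)/3 = -sqrt(-3 + 15)/3 = -2*sqrt(3)/3 ≈ -1.1547)
X(h) = 4*h (X(h) = 2*(2*h) = 4*h)
(Z + X(P(C(1) - d(-4))))**2 = (-2*sqrt(3)/3 + 4*(-1))**2 = (-2*sqrt(3)/3 - 4)**2 = (-4 - 2*sqrt(3)/3)**2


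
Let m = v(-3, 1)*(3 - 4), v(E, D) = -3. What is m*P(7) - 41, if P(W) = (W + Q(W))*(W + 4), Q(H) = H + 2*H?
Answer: 883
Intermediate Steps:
Q(H) = 3*H
P(W) = 4*W*(4 + W) (P(W) = (W + 3*W)*(W + 4) = (4*W)*(4 + W) = 4*W*(4 + W))
m = 3 (m = -3*(3 - 4) = -3*(-1) = 3)
m*P(7) - 41 = 3*(4*7*(4 + 7)) - 41 = 3*(4*7*11) - 41 = 3*308 - 41 = 924 - 41 = 883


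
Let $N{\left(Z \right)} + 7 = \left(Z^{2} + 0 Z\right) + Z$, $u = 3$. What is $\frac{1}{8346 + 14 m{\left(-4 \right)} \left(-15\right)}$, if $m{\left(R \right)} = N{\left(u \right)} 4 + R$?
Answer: $\frac{1}{4986} \approx 0.00020056$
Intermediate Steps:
$N{\left(Z \right)} = -7 + Z + Z^{2}$ ($N{\left(Z \right)} = -7 + \left(\left(Z^{2} + 0 Z\right) + Z\right) = -7 + \left(\left(Z^{2} + 0\right) + Z\right) = -7 + \left(Z^{2} + Z\right) = -7 + \left(Z + Z^{2}\right) = -7 + Z + Z^{2}$)
$m{\left(R \right)} = 20 + R$ ($m{\left(R \right)} = \left(-7 + 3 + 3^{2}\right) 4 + R = \left(-7 + 3 + 9\right) 4 + R = 5 \cdot 4 + R = 20 + R$)
$\frac{1}{8346 + 14 m{\left(-4 \right)} \left(-15\right)} = \frac{1}{8346 + 14 \left(20 - 4\right) \left(-15\right)} = \frac{1}{8346 + 14 \cdot 16 \left(-15\right)} = \frac{1}{8346 + 224 \left(-15\right)} = \frac{1}{8346 - 3360} = \frac{1}{4986}$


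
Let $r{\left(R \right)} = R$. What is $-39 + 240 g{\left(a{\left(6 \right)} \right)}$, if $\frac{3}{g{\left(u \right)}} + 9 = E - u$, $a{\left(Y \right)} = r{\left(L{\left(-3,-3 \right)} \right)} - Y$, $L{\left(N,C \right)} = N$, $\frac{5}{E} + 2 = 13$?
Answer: $1545$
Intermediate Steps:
$E = \frac{5}{11}$ ($E = \frac{5}{-2 + 13} = \frac{5}{11} \approx 0.45455$)
$a{\left(Y \right)} = -3 - Y$
$g{\left(u \right)} = \frac{3}{- \frac{94}{11} - u}$ ($g{\left(u \right)} = \frac{3}{-9 - \left(- \frac{5}{11} + u\right)} = \frac{3}{- \frac{94}{11} - u}$)
$-39 + 240 g{\left(a{\left(6 \right)} \right)} = -39 + 240 \left(- \frac{33}{94 + 11 \left(-3 - 6\right)}\right) = -39 + 240 \left(- \frac{33}{94 + 11 \left(-9\right)}\right) = -39 + 240 \left(- \frac{33}{94 - 99}\right) = -39 + 240 \left(- \frac{33}{-5}\right) = -39 + 240 \left(\left(-33\right) \left(- \frac{1}{5}\right)\right) = -39 + 240 \cdot \frac{33}{5} = -39 + 1584 = 1545$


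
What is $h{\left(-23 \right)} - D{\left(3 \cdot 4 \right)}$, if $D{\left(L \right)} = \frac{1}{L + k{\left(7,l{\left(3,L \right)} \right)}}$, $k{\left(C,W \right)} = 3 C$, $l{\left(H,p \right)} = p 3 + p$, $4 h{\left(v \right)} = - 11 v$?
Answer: $\frac{8345}{132} \approx 63.22$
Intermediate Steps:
$h{\left(v \right)} = - \frac{11 v}{4}$ ($h{\left(v \right)} = \frac{\left(-11\right) v}{4} = - \frac{11 v}{4}$)
$l{\left(H,p \right)} = 4 p$ ($l{\left(H,p \right)} = 3 p + p = 4 p$)
$D{\left(L \right)} = \frac{1}{21 + L}$ ($D{\left(L \right)} = \frac{1}{L + 3 \cdot 7} = \frac{1}{L + 21} = \frac{1}{21 + L}$)
$h{\left(-23 \right)} - D{\left(3 \cdot 4 \right)} = \left(- \frac{11}{4}\right) \left(-23\right) - \frac{1}{21 + 3 \cdot 4} = \frac{253}{4} - \frac{1}{21 + 12} = \frac{253}{4} - \frac{1}{33} = \frac{8345}{132}$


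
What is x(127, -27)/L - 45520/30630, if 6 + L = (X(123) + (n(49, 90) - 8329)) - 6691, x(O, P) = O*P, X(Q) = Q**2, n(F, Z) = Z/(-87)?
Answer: -318048047/9057291 ≈ -35.115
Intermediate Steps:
n(F, Z) = -Z/87 (n(F, Z) = Z*(-1/87) = -Z/87)
L = 2957/29 (L = -6 + ((123**2 + (-1/87*90 - 8329)) - 6691) = -6 + ((15129 + (-30/29 - 8329)) - 6691) = -6 + ((15129 - 241571/29) - 6691) = -6 + (197170/29 - 6691) = -6 + 3131/29 = 2957/29 ≈ 101.97)
x(127, -27)/L - 45520/30630 = (127*(-27))/(2957/29) - 45520/30630 = -3429*29/2957 - 45520*1/30630 = -99441/2957 - 4552/3063 = -318048047/9057291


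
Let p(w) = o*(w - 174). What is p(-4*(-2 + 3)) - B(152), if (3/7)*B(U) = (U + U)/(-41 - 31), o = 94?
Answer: -451498/27 ≈ -16722.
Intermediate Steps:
p(w) = -16356 + 94*w (p(w) = 94*(w - 174) = 94*(-174 + w) = -16356 + 94*w)
B(U) = -7*U/108 (B(U) = 7*((U + U)/(-41 - 31))/3 = 7*((2*U)/(-72))/3 = 7*((2*U)*(-1/72))/3 = 7*(-U/36)/3 = -7*U/108)
p(-4*(-2 + 3)) - B(152) = (-16356 + 94*(-4*(-2 + 3))) - (-7)*152/108 = (-16356 + 94*(-4*1)) - 1*(-266/27) = (-16356 + 94*(-4)) + 266/27 = (-16356 - 376) + 266/27 = -16732 + 266/27 = -451498/27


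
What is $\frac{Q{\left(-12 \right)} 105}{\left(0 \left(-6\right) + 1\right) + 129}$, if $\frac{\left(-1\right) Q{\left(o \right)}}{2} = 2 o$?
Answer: $\frac{504}{13} \approx 38.769$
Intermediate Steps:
$Q{\left(o \right)} = - 4 o$ ($Q{\left(o \right)} = - 2 \cdot 2 o = - 4 o$)
$\frac{Q{\left(-12 \right)} 105}{\left(0 \left(-6\right) + 1\right) + 129} = \frac{\left(-4\right) \left(-12\right) 105}{\left(0 \left(-6\right) + 1\right) + 129} = \frac{48 \cdot 105}{\left(0 + 1\right) + 129} = \frac{5040}{1 + 129} = \frac{5040}{130} = 5040 \cdot \frac{1}{130} = \frac{504}{13}$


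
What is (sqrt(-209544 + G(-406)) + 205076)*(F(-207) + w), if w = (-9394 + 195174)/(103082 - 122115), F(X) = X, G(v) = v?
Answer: -120866257348/2719 - 2946865*I*sqrt(8398)/2719 ≈ -4.4452e+7 - 99321.0*I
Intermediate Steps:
w = -26540/2719 (w = 185780/(-19033) = 185780*(-1/19033) = -26540/2719 ≈ -9.7609)
(sqrt(-209544 + G(-406)) + 205076)*(F(-207) + w) = (sqrt(-209544 - 406) + 205076)*(-207 - 26540/2719) = (sqrt(-209950) + 205076)*(-589373/2719) = (5*I*sqrt(8398) + 205076)*(-589373/2719) = (205076 + 5*I*sqrt(8398))*(-589373/2719) = -120866257348/2719 - 2946865*I*sqrt(8398)/2719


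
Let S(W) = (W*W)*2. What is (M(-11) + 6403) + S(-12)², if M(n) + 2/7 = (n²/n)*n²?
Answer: 616110/7 ≈ 88016.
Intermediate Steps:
S(W) = 2*W² (S(W) = W²*2 = 2*W²)
M(n) = -2/7 + n³ (M(n) = -2/7 + (n²/n)*n² = -2/7 + n*n² = -2/7 + n³)
(M(-11) + 6403) + S(-12)² = ((-2/7 + (-11)³) + 6403) + (2*(-12)²)² = ((-2/7 - 1331) + 6403) + (2*144)² = (-9319/7 + 6403) + 288² = 35502/7 + 82944 = 616110/7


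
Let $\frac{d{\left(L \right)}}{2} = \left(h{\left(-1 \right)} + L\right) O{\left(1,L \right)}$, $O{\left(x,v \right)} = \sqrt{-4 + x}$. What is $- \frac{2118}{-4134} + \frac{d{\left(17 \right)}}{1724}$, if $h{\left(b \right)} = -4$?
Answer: $\frac{353}{689} + \frac{13 i \sqrt{3}}{862} \approx 0.51234 + 0.026121 i$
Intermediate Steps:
$d{\left(L \right)} = 2 i \sqrt{3} \left(-4 + L\right)$ ($d{\left(L \right)} = 2 \left(-4 + L\right) \sqrt{-4 + 1} = 2 \left(-4 + L\right) \sqrt{-3} = 2 \left(-4 + L\right) i \sqrt{3} = 2 i \sqrt{3} \left(-4 + L\right)$)
$- \frac{2118}{-4134} + \frac{d{\left(17 \right)}}{1724} = - \frac{2118}{-4134} + \frac{2 i \sqrt{3} \left(-4 + 17\right)}{1724} = \left(-2118\right) \left(- \frac{1}{4134}\right) + 2 i \sqrt{3} \cdot 13 \cdot \frac{1}{1724} = \frac{353}{689} + 26 i \sqrt{3} \cdot \frac{1}{1724} = \frac{353}{689} + \frac{13 i \sqrt{3}}{862}$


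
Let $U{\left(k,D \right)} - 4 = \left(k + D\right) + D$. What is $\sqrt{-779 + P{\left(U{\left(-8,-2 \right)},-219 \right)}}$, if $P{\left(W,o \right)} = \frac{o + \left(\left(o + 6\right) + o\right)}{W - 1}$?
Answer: $\frac{2 i \sqrt{1590}}{3} \approx 26.583 i$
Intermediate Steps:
$U{\left(k,D \right)} = 4 + k + 2 D$ ($U{\left(k,D \right)} = 4 + \left(\left(k + D\right) + D\right) = 4 + \left(\left(D + k\right) + D\right) = 4 + \left(k + 2 D\right) = 4 + k + 2 D$)
$P{\left(W,o \right)} = \frac{6 + 3 o}{-1 + W}$ ($P{\left(W,o \right)} = \frac{o + \left(\left(6 + o\right) + o\right)}{-1 + W} = \frac{o + \left(6 + 2 o\right)}{-1 + W} = \frac{6 + 3 o}{-1 + W}$)
$\sqrt{-779 + P{\left(U{\left(-8,-2 \right)},-219 \right)}} = \sqrt{-779 + \frac{3 \left(2 - 219\right)}{-1 + \left(4 - 8 + 2 \left(-2\right)\right)}} = \sqrt{-779 + 3 \frac{1}{-1 - 8} \left(-217\right)} = \sqrt{-779 + 3 \frac{1}{-9} \left(-217\right)} = \sqrt{-779 + 3 \left(- \frac{1}{9}\right) \left(-217\right)} = \sqrt{-779 + \frac{217}{3}} = \sqrt{- \frac{2120}{3}} = \frac{2 i \sqrt{1590}}{3}$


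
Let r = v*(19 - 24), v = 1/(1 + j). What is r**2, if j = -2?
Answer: 25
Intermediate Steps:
v = -1 (v = 1/(1 - 2) = 1/(-1) = -1)
r = 5 (r = -(19 - 24) = -1*(-5) = 5)
r**2 = 5**2 = 25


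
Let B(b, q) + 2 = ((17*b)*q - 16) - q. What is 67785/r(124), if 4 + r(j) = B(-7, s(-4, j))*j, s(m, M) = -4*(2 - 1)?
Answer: 67785/57284 ≈ 1.1833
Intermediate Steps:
s(m, M) = -4 (s(m, M) = -4*1 = -4)
B(b, q) = -18 - q + 17*b*q (B(b, q) = -2 + (((17*b)*q - 16) - q) = -2 + ((17*b*q - 16) - q) = -2 + ((-16 + 17*b*q) - q) = -2 + (-16 - q + 17*b*q) = -18 - q + 17*b*q)
r(j) = -4 + 462*j (r(j) = -4 + (-18 - 1*(-4) + 17*(-7)*(-4))*j = -4 + (-18 + 4 + 476)*j = -4 + 462*j)
67785/r(124) = 67785/(-4 + 462*124) = 67785/(-4 + 57288) = 67785/57284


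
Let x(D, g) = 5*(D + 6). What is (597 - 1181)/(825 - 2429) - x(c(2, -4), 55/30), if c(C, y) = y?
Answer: -3864/401 ≈ -9.6359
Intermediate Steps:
x(D, g) = 30 + 5*D (x(D, g) = 5*(6 + D) = 30 + 5*D)
(597 - 1181)/(825 - 2429) - x(c(2, -4), 55/30) = (597 - 1181)/(825 - 2429) - (30 + 5*(-4)) = -584/(-1604) - (30 - 20) = -584*(-1/1604) - 1*10 = 146/401 - 10 = -3864/401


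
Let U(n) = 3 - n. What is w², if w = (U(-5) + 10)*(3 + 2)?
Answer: 8100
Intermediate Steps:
w = 90 (w = ((3 - 1*(-5)) + 10)*(3 + 2) = ((3 + 5) + 10)*5 = (8 + 10)*5 = 18*5 = 90)
w² = 90² = 8100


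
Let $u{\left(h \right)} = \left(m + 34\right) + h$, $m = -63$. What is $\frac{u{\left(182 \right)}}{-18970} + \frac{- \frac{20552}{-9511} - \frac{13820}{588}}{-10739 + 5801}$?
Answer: $- \frac{17508724606}{4677393432915} \approx -0.0037433$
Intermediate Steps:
$u{\left(h \right)} = -29 + h$ ($u{\left(h \right)} = \left(-63 + 34\right) + h = -29 + h$)
$\frac{u{\left(182 \right)}}{-18970} + \frac{- \frac{20552}{-9511} - \frac{13820}{588}}{-10739 + 5801} = \frac{-29 + 182}{-18970} + \frac{- \frac{20552}{-9511} - \frac{13820}{588}}{-10739 + 5801} = 153 \left(- \frac{1}{18970}\right) + \frac{\left(-20552\right) \left(- \frac{1}{9511}\right) - \frac{3455}{147}}{-4938} = - \frac{153}{18970} + \left(\frac{20552}{9511} - \frac{3455}{147}\right) \left(- \frac{1}{4938}\right) = - \frac{153}{18970} - - \frac{29839361}{6903901746} = - \frac{153}{18970} + \frac{29839361}{6903901746} = - \frac{17508724606}{4677393432915}$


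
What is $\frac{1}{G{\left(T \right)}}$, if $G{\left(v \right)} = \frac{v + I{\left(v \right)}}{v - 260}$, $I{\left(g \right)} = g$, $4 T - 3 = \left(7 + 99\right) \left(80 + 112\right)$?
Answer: $\frac{3863}{8142} \approx 0.47445$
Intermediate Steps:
$T = \frac{20355}{4}$ ($T = \frac{3}{4} + \frac{\left(7 + 99\right) \left(80 + 112\right)}{4} = \frac{3}{4} + \frac{106 \cdot 192}{4} = \frac{3}{4} + \frac{1}{4} \cdot 20352 = \frac{3}{4} + 5088 = \frac{20355}{4} \approx 5088.8$)
$G{\left(v \right)} = \frac{2 v}{-260 + v}$ ($G{\left(v \right)} = \frac{v + v}{v - 260} = \frac{2 v}{-260 + v}$)
$\frac{1}{G{\left(T \right)}} = \frac{1}{2 \cdot \frac{20355}{4} \frac{1}{-260 + \frac{20355}{4}}} = \frac{1}{2 \cdot \frac{20355}{4} \frac{1}{\frac{19315}{4}}} = \frac{1}{2 \cdot \frac{20355}{4} \cdot \frac{4}{19315}} = \frac{1}{\frac{8142}{3863}} = \frac{3863}{8142}$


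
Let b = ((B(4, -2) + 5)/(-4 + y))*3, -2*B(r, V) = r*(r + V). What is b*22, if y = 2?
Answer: -33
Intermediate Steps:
B(r, V) = -r*(V + r)/2 (B(r, V) = -r*(r + V)/2 = -r*(V + r)/2)
b = -3/2 (b = ((-½*4*(-2 + 4) + 5)/(-4 + 2))*3 = ((-½*4*2 + 5)/(-2))*3 = ((-4 + 5)*(-½))*3 = (1*(-½))*3 = -½*3 = -3/2 ≈ -1.5000)
b*22 = -3/2*22 = -33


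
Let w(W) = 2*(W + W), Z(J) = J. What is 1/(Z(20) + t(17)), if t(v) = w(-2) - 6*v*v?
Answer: -1/1722 ≈ -0.00058072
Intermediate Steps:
w(W) = 4*W (w(W) = 2*(2*W) = 4*W)
t(v) = -8 - 6*v² (t(v) = 4*(-2) - 6*v*v = -8 - 6*v²)
1/(Z(20) + t(17)) = 1/(20 + (-8 - 6*17²)) = 1/(20 + (-8 - 6*289)) = 1/(20 + (-8 - 1734)) = 1/(20 - 1742) = 1/(-1722) = -1/1722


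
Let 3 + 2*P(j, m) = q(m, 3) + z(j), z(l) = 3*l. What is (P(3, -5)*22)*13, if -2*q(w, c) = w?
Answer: 2431/2 ≈ 1215.5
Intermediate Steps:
q(w, c) = -w/2
P(j, m) = -3/2 - m/4 + 3*j/2 (P(j, m) = -3/2 + (-m/2 + 3*j)/2 = -3/2 + (3*j - m/2)/2 = -3/2 + (-m/4 + 3*j/2) = -3/2 - m/4 + 3*j/2)
(P(3, -5)*22)*13 = ((-3/2 - ¼*(-5) + (3/2)*3)*22)*13 = ((-3/2 + 5/4 + 9/2)*22)*13 = ((17/4)*22)*13 = (187/2)*13 = 2431/2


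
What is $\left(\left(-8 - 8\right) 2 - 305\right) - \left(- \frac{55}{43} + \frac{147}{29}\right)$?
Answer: $- \frac{424965}{1247} \approx -340.79$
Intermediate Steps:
$\left(\left(-8 - 8\right) 2 - 305\right) - \left(- \frac{55}{43} + \frac{147}{29}\right) = \left(\left(-16\right) 2 - 305\right) - \frac{4726}{1247} = \left(-32 - 305\right) + \left(\frac{55}{43} - \frac{147}{29}\right) = -337 - \frac{4726}{1247} = - \frac{424965}{1247}$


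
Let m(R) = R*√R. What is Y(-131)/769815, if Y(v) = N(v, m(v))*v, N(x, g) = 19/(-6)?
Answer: 2489/4618890 ≈ 0.00053887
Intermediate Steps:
m(R) = R^(3/2)
N(x, g) = -19/6 (N(x, g) = 19*(-⅙) = -19/6)
Y(v) = -19*v/6
Y(-131)/769815 = -19/6*(-131)/769815 = (2489/6)*(1/769815) = 2489/4618890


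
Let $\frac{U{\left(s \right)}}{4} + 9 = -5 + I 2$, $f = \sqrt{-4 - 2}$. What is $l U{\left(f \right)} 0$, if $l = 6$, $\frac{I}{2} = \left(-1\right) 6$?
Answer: $0$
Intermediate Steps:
$I = -12$ ($I = 2 \left(\left(-1\right) 6\right) = 2 \left(-6\right) = -12$)
$f = i \sqrt{6}$ ($f = \sqrt{-6} = i \sqrt{6} \approx 2.4495 i$)
$U{\left(s \right)} = -152$ ($U{\left(s \right)} = -36 + 4 \left(-5 - 24\right) = -36 + 4 \left(-29\right) = -36 - 116 = -152$)
$l U{\left(f \right)} 0 = 6 \left(-152\right) 0 = \left(-912\right) 0 = 0$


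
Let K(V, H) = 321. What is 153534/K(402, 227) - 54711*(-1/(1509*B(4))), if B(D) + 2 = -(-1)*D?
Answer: 53436427/107642 ≈ 496.43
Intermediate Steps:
B(D) = -2 + D (B(D) = -2 - (-1)*D = -2 + D)
153534/K(402, 227) - 54711*(-1/(1509*B(4))) = 153534/321 - 54711*(-1/(1509*(-2 + 4))) = 153534*(1/321) - 54711/(2*(-1509)) = 51178/107 - 54711/(-3018) = 51178/107 - 54711*(-1/3018) = 51178/107 + 18237/1006 = 53436427/107642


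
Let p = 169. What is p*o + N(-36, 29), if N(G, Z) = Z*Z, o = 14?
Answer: 3207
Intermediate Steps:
N(G, Z) = Z²
p*o + N(-36, 29) = 169*14 + 29² = 2366 + 841 = 3207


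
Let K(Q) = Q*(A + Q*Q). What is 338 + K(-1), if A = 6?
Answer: 331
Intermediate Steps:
K(Q) = Q*(6 + Q²) (K(Q) = Q*(6 + Q*Q) = Q*(6 + Q²))
338 + K(-1) = 338 - (6 + (-1)²) = 338 - (6 + 1) = 338 - 1*7 = 338 - 7 = 331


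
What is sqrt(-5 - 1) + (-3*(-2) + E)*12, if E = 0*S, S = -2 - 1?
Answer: 72 + I*sqrt(6) ≈ 72.0 + 2.4495*I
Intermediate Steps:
S = -3
E = 0 (E = 0*(-3) = 0)
sqrt(-5 - 1) + (-3*(-2) + E)*12 = sqrt(-5 - 1) + (-3*(-2) + 0)*12 = sqrt(-6) + (6 + 0)*12 = I*sqrt(6) + 6*12 = I*sqrt(6) + 72 = 72 + I*sqrt(6)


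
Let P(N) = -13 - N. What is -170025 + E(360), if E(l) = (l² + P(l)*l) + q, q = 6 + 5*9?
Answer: -174654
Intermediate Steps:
q = 51 (q = 6 + 45 = 51)
E(l) = 51 + l² + l*(-13 - l) (E(l) = (l² + (-13 - l)*l) + 51 = (l² + l*(-13 - l)) + 51 = 51 + l² + l*(-13 - l))
-170025 + E(360) = -170025 + (51 - 13*360) = -170025 + (51 - 4680) = -170025 - 4629 = -174654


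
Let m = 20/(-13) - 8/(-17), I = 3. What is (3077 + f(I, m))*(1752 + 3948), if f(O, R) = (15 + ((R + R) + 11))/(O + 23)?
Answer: 50404290600/2873 ≈ 1.7544e+7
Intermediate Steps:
m = -236/221 (m = 20*(-1/13) - 8*(-1/17) = -20/13 + 8/17 = -236/221 ≈ -1.0679)
f(O, R) = (26 + 2*R)/(23 + O) (f(O, R) = (15 + (2*R + 11))/(23 + O) = (15 + (11 + 2*R))/(23 + O) = (26 + 2*R)/(23 + O))
(3077 + f(I, m))*(1752 + 3948) = (3077 + 2*(13 - 236/221)/(23 + 3))*(1752 + 3948) = (3077 + 2*(2637/221)/26)*5700 = (3077 + 2*(1/26)*(2637/221))*5700 = (3077 + 2637/2873)*5700 = (8842858/2873)*5700 = 50404290600/2873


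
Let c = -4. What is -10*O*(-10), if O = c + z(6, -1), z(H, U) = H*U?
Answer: -1000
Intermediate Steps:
O = -10 (O = -4 + 6*(-1) = -4 - 6 = -10)
-10*O*(-10) = -10*(-10)*(-10) = 100*(-10) = -1000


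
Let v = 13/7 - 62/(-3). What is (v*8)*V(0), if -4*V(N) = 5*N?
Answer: 0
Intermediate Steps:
V(N) = -5*N/4
v = 473/21 (v = 13*(⅐) - 62*(-⅓) = 13/7 + 62/3 = 473/21 ≈ 22.524)
(v*8)*V(0) = ((473/21)*8)*(-5/4*0) = (3784/21)*0 = 0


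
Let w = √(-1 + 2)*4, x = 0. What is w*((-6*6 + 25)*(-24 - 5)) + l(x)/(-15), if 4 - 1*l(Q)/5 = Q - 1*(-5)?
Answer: 3829/3 ≈ 1276.3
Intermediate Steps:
l(Q) = -5 - 5*Q (l(Q) = 20 - 5*(Q - 1*(-5)) = 20 - 5*(Q + 5) = 20 - 5*(5 + Q) = 20 + (-25 - 5*Q) = -5 - 5*Q)
w = 4 (w = √1*4 = 1*4 = 4)
w*((-6*6 + 25)*(-24 - 5)) + l(x)/(-15) = 4*((-6*6 + 25)*(-24 - 5)) + (-5 - 5*0)/(-15) = 4*((-36 + 25)*(-29)) + (-5 + 0)*(-1/15) = 4*(-11*(-29)) - 5*(-1/15) = 4*319 + ⅓ = 1276 + ⅓ = 3829/3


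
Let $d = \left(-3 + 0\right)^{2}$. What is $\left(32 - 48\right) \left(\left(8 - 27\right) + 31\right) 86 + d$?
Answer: $-16503$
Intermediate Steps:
$d = 9$ ($d = \left(-3\right)^{2} = 9$)
$\left(32 - 48\right) \left(\left(8 - 27\right) + 31\right) 86 + d = \left(32 - 48\right) \left(\left(8 - 27\right) + 31\right) 86 + 9 = - 16 \left(\left(8 - 27\right) + 31\right) 86 + 9 = - 16 \left(-19 + 31\right) 86 + 9 = \left(-16\right) 12 \cdot 86 + 9 = \left(-192\right) 86 + 9 = -16512 + 9 = -16503$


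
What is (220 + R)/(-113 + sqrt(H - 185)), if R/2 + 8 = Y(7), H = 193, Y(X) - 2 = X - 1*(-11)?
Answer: -27572/12761 - 488*sqrt(2)/12761 ≈ -2.2147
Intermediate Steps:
Y(X) = 13 + X (Y(X) = 2 + (X - 1*(-11)) = 2 + (X + 11) = 2 + (11 + X) = 13 + X)
R = 24 (R = -16 + 2*(13 + 7) = -16 + 2*20 = -16 + 40 = 24)
(220 + R)/(-113 + sqrt(H - 185)) = (220 + 24)/(-113 + sqrt(193 - 185)) = 244/(-113 + sqrt(8)) = 244/(-113 + 2*sqrt(2))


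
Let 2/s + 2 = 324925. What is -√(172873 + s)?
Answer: -√18251059356963863/324923 ≈ -415.78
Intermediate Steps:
s = 2/324923 (s = 2/(-2 + 324925) = 2/324923 ≈ 6.1553e-6)
-√(172873 + s) = -√(172873 + 2/324923) = -√(56170413781/324923) = -√18251059356963863/324923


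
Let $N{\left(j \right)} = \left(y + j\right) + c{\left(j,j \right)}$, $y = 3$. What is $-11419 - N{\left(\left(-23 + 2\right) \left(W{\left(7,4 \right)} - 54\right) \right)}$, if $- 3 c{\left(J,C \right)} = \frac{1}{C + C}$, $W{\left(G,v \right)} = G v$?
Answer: $- \frac{39207167}{3276} \approx -11968.0$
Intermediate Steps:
$c{\left(J,C \right)} = - \frac{1}{6 C}$ ($c{\left(J,C \right)} = - \frac{1}{3 \left(C + C\right)} = - \frac{1}{3 \cdot 2 C} = - \frac{\frac{1}{2} \frac{1}{C}}{3} = - \frac{1}{6 C}$)
$N{\left(j \right)} = 3 + j - \frac{1}{6 j}$ ($N{\left(j \right)} = \left(3 + j\right) - \frac{1}{6 j} = 3 + j - \frac{1}{6 j}$)
$-11419 - N{\left(\left(-23 + 2\right) \left(W{\left(7,4 \right)} - 54\right) \right)} = -11419 - \left(3 + \left(-23 + 2\right) \left(7 \cdot 4 - 54\right) - \frac{1}{6 \left(-23 + 2\right) \left(7 \cdot 4 - 54\right)}\right) = -11419 - \left(3 - 21 \left(28 - 54\right) - \frac{1}{6 \left(- 21 \left(28 - 54\right)\right)}\right) = -11419 - \left(3 - -546 - \frac{1}{6 \left(\left(-21\right) \left(-26\right)\right)}\right) = -11419 - \left(3 + 546 - \frac{1}{6 \cdot 546}\right) = -11419 - \left(3 + 546 - \frac{1}{3276}\right) = -11419 - \frac{1798523}{3276} = - \frac{39207167}{3276}$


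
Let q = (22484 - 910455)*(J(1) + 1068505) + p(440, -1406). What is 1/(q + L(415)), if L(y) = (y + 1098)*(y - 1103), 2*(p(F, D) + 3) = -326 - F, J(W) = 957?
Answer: -1/949652282932 ≈ -1.0530e-12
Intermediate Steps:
p(F, D) = -166 - F/2 (p(F, D) = -3 + (-326 - F)/2 = -3 + (-163 - F/2) = -166 - F/2)
q = -949651241988 (q = (22484 - 910455)*(957 + 1068505) + (-166 - 1/2*440) = -887971*1069462 + (-166 - 220) = -949651241602 - 386 = -949651241988)
L(y) = (-1103 + y)*(1098 + y) (L(y) = (1098 + y)*(-1103 + y) = (-1103 + y)*(1098 + y))
1/(q + L(415)) = 1/(-949651241988 + (-1211094 + 415**2 - 5*415)) = 1/(-949651241988 + (-1211094 + 172225 - 2075)) = 1/(-949651241988 - 1040944) = 1/(-949652282932) = -1/949652282932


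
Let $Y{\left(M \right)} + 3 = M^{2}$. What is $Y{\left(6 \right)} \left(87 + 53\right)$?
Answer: $4620$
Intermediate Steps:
$Y{\left(M \right)} = -3 + M^{2}$
$Y{\left(6 \right)} \left(87 + 53\right) = \left(-3 + 6^{2}\right) \left(87 + 53\right) = \left(-3 + 36\right) 140 = 33 \cdot 140 = 4620$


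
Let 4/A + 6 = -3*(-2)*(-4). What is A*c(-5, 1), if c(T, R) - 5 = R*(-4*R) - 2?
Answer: 2/15 ≈ 0.13333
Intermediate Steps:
c(T, R) = 3 - 4*R² (c(T, R) = 5 + (R*(-4*R) - 2) = 5 + (-4*R² - 2) = 5 + (-2 - 4*R²) = 3 - 4*R²)
A = -2/15 (A = 4/(-6 - 3*(-2)*(-4)) = 4/(-6 + 6*(-4)) = 4/(-6 - 24) = 4/(-30) = 4*(-1/30) = -2/15 ≈ -0.13333)
A*c(-5, 1) = -2*(3 - 4*1²)/15 = -2*(3 - 4*1)/15 = -2*(3 - 4)/15 = -2/15*(-1) = 2/15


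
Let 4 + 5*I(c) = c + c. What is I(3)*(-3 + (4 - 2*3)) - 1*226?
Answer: -228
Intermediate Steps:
I(c) = -⅘ + 2*c/5 (I(c) = -⅘ + (c + c)/5 = -⅘ + (2*c)/5 = -⅘ + 2*c/5)
I(3)*(-3 + (4 - 2*3)) - 1*226 = (-⅘ + (⅖)*3)*(-3 + (4 - 2*3)) - 1*226 = (-⅘ + 6/5)*(-3 + (4 - 6)) - 226 = 2*(-3 - 2)/5 - 226 = (⅖)*(-5) - 226 = -2 - 226 = -228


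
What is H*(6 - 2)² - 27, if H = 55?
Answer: 853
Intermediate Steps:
H*(6 - 2)² - 27 = 55*(6 - 2)² - 27 = 55*4² - 27 = 55*16 - 27 = 880 - 27 = 853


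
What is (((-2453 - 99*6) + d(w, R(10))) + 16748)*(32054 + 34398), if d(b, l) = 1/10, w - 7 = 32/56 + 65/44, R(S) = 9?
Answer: 4552327486/5 ≈ 9.1047e+8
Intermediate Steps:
w = 2787/308 (w = 7 + (32/56 + 65/44) = 7 + (32*(1/56) + 65*(1/44)) = 7 + (4/7 + 65/44) = 7 + 631/308 = 2787/308 ≈ 9.0487)
d(b, l) = ⅒
(((-2453 - 99*6) + d(w, R(10))) + 16748)*(32054 + 34398) = (((-2453 - 99*6) + ⅒) + 16748)*(32054 + 34398) = (((-2453 - 594) + ⅒) + 16748)*66452 = ((-3047 + ⅒) + 16748)*66452 = (-30469/10 + 16748)*66452 = (137011/10)*66452 = 4552327486/5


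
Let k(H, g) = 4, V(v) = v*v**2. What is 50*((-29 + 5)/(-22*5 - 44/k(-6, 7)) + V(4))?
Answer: 388400/121 ≈ 3209.9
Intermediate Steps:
V(v) = v**3
50*((-29 + 5)/(-22*5 - 44/k(-6, 7)) + V(4)) = 50*((-29 + 5)/(-22*5 - 44/4) + 4**3) = 50*(-24/(-110 - 44*1/4) + 64) = 50*(-24/(-110 - 11) + 64) = 50*(-24/(-121) + 64) = 50*(-24*(-1/121) + 64) = 50*(24/121 + 64) = 50*(7768/121) = 388400/121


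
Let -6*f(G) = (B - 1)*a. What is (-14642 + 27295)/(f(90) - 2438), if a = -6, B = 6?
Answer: -12653/2433 ≈ -5.2006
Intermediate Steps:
f(G) = 5 (f(G) = -(6 - 1)*(-6)/6 = -5*(-6)/6 = -1/6*(-30) = 5)
(-14642 + 27295)/(f(90) - 2438) = (-14642 + 27295)/(5 - 2438) = 12653/(-2433) = 12653*(-1/2433) = -12653/2433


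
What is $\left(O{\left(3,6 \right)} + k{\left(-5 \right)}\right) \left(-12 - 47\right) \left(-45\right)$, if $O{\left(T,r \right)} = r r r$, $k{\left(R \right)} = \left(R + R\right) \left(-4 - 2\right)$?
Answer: $732780$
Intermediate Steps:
$k{\left(R \right)} = - 12 R$ ($k{\left(R \right)} = 2 R \left(-6\right) = - 12 R$)
$O{\left(T,r \right)} = r^{3}$ ($O{\left(T,r \right)} = r^{2} r = r^{3}$)
$\left(O{\left(3,6 \right)} + k{\left(-5 \right)}\right) \left(-12 - 47\right) \left(-45\right) = \left(6^{3} - -60\right) \left(-12 - 47\right) \left(-45\right) = \left(216 + 60\right) \left(-59\right) \left(-45\right) = 276 \left(-59\right) \left(-45\right) = \left(-16284\right) \left(-45\right) = 732780$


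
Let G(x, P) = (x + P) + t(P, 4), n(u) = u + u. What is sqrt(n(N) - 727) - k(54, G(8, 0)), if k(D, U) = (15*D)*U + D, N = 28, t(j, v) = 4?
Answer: -9774 + I*sqrt(671) ≈ -9774.0 + 25.904*I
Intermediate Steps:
n(u) = 2*u
G(x, P) = 4 + P + x (G(x, P) = (x + P) + 4 = (P + x) + 4 = 4 + P + x)
k(D, U) = D + 15*D*U (k(D, U) = 15*D*U + D = D + 15*D*U)
sqrt(n(N) - 727) - k(54, G(8, 0)) = sqrt(2*28 - 727) - 54*(1 + 15*(4 + 0 + 8)) = sqrt(56 - 727) - 54*(1 + 15*12) = sqrt(-671) - 54*(1 + 180) = I*sqrt(671) - 54*181 = I*sqrt(671) - 1*9774 = I*sqrt(671) - 9774 = -9774 + I*sqrt(671)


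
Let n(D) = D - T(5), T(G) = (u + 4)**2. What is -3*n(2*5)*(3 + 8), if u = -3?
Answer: -297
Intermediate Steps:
T(G) = 1 (T(G) = (-3 + 4)**2 = 1**2 = 1)
n(D) = -1 + D (n(D) = D - 1*1 = D - 1 = -1 + D)
-3*n(2*5)*(3 + 8) = -3*(-1 + 2*5)*(3 + 8) = -3*(-1 + 10)*11 = -27*11 = -3*99 = -297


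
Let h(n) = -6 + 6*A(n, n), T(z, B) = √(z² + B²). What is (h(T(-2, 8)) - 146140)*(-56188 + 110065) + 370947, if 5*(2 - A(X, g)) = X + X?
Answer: -7872890571 - 1293048*√17/5 ≈ -7.8740e+9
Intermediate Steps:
A(X, g) = 2 - 2*X/5 (A(X, g) = 2 - (X + X)/5 = 2 - 2*X/5)
T(z, B) = √(B² + z²)
h(n) = 6 - 12*n/5 (h(n) = -6 + 6*(2 - 2*n/5) = -6 + (12 - 12*n/5) = 6 - 12*n/5)
(h(T(-2, 8)) - 146140)*(-56188 + 110065) + 370947 = ((6 - 12*√(8² + (-2)²)/5) - 146140)*(-56188 + 110065) + 370947 = ((6 - 12*√(64 + 4)/5) - 146140)*53877 + 370947 = ((6 - 24*√17/5) - 146140)*53877 + 370947 = (-146134 - 24*√17/5)*53877 + 370947 = (-7873261518 - 1293048*√17/5) + 370947 = -7872890571 - 1293048*√17/5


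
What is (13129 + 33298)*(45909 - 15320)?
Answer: 1420155503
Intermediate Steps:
(13129 + 33298)*(45909 - 15320) = 46427*30589 = 1420155503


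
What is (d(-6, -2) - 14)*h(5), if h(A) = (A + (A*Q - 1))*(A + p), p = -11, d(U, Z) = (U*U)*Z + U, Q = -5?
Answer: -11592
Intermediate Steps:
d(U, Z) = U + Z*U² (d(U, Z) = U²*Z + U = Z*U² + U = U + Z*U²)
h(A) = (-1 - 4*A)*(-11 + A) (h(A) = (A + (A*(-5) - 1))*(A - 11) = (A + (-5*A - 1))*(-11 + A) = (A + (-1 - 5*A))*(-11 + A) = (-1 - 4*A)*(-11 + A))
(d(-6, -2) - 14)*h(5) = (-6*(1 - 6*(-2)) - 14)*(11 - 4*5² + 43*5) = (-6*(1 + 12) - 14)*(11 - 4*25 + 215) = (-6*13 - 14)*(11 - 100 + 215) = (-78 - 14)*126 = -92*126 = -11592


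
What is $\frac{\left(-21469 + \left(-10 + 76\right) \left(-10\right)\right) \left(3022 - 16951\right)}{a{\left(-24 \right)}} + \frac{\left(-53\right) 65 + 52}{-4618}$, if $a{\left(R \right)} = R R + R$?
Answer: $\frac{237238394779}{424856} \approx 5.584 \cdot 10^{5}$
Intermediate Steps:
$a{\left(R \right)} = R + R^{2}$ ($a{\left(R \right)} = R^{2} + R = R + R^{2}$)
$\frac{\left(-21469 + \left(-10 + 76\right) \left(-10\right)\right) \left(3022 - 16951\right)}{a{\left(-24 \right)}} + \frac{\left(-53\right) 65 + 52}{-4618} = \frac{\left(-21469 + \left(-10 + 76\right) \left(-10\right)\right) \left(3022 - 16951\right)}{\left(-24\right) \left(1 - 24\right)} + \frac{\left(-53\right) 65 + 52}{-4618} = \frac{\left(-21469 + 66 \left(-10\right)\right) \left(-13929\right)}{\left(-24\right) \left(-23\right)} + \left(-3445 + 52\right) \left(- \frac{1}{4618}\right) = \frac{\left(-21469 - 660\right) \left(-13929\right)}{552} - - \frac{3393}{4618} = \left(-22129\right) \left(-13929\right) \frac{1}{552} + \frac{3393}{4618} = 308234841 \cdot \frac{1}{552} + \frac{3393}{4618} = \frac{102744947}{184} + \frac{3393}{4618} = \frac{237238394779}{424856}$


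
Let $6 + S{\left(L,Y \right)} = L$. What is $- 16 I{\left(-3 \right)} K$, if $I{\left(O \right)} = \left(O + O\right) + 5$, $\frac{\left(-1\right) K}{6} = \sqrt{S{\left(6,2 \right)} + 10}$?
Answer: $- 96 \sqrt{10} \approx -303.58$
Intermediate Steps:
$S{\left(L,Y \right)} = -6 + L$
$K = - 6 \sqrt{10}$ ($K = - 6 \sqrt{\left(-6 + 6\right) + 10} = - 6 \sqrt{0 + 10} = - 6 \sqrt{10} \approx -18.974$)
$I{\left(O \right)} = 5 + 2 O$ ($I{\left(O \right)} = 2 O + 5 = 5 + 2 O$)
$- 16 I{\left(-3 \right)} K = - 16 \left(5 + 2 \left(-3\right)\right) \left(- 6 \sqrt{10}\right) = - 16 \left(5 - 6\right) \left(- 6 \sqrt{10}\right) = \left(-16\right) \left(-1\right) \left(- 6 \sqrt{10}\right) = 16 \left(- 6 \sqrt{10}\right) = - 96 \sqrt{10}$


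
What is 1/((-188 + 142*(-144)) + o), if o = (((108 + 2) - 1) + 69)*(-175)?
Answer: -1/51786 ≈ -1.9310e-5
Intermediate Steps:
o = -31150 (o = ((110 - 1) + 69)*(-175) = (109 + 69)*(-175) = 178*(-175) = -31150)
1/((-188 + 142*(-144)) + o) = 1/((-188 + 142*(-144)) - 31150) = 1/((-188 - 20448) - 31150) = 1/(-20636 - 31150) = 1/(-51786) = -1/51786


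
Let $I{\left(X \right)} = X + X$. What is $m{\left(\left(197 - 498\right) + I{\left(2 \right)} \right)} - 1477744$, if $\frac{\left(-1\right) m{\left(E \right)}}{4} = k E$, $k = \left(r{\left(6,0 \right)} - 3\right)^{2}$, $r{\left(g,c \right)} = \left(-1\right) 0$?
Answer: $-1467052$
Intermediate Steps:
$r{\left(g,c \right)} = 0$
$I{\left(X \right)} = 2 X$
$k = 9$ ($k = \left(0 - 3\right)^{2} = \left(-3\right)^{2} = 9$)
$m{\left(E \right)} = - 36 E$ ($m{\left(E \right)} = - 4 \cdot 9 E = - 36 E$)
$m{\left(\left(197 - 498\right) + I{\left(2 \right)} \right)} - 1477744 = - 36 \left(\left(197 - 498\right) + 2 \cdot 2\right) - 1477744 = - 36 \left(-301 + 4\right) - 1477744 = \left(-36\right) \left(-297\right) - 1477744 = 10692 - 1477744 = -1467052$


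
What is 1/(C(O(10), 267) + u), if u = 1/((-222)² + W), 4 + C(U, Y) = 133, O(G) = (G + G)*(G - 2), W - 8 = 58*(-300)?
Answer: 31892/4114069 ≈ 0.0077519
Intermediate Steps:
W = -17392 (W = 8 + 58*(-300) = 8 - 17400 = -17392)
O(G) = 2*G*(-2 + G) (O(G) = (2*G)*(-2 + G) = 2*G*(-2 + G))
C(U, Y) = 129 (C(U, Y) = -4 + 133 = 129)
u = 1/31892 (u = 1/((-222)² - 17392) = 1/(49284 - 17392) = 1/31892 ≈ 3.1356e-5)
1/(C(O(10), 267) + u) = 1/(129 + 1/31892) = 1/(4114069/31892) = 31892/4114069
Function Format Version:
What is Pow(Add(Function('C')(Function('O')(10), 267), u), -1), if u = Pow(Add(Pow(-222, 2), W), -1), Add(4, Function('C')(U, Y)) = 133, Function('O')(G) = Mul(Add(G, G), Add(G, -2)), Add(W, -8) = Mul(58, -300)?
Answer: Rational(31892, 4114069) ≈ 0.0077519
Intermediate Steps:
W = -17392 (W = Add(8, Mul(58, -300)) = Add(8, -17400) = -17392)
Function('O')(G) = Mul(2, G, Add(-2, G)) (Function('O')(G) = Mul(Mul(2, G), Add(-2, G)) = Mul(2, G, Add(-2, G)))
Function('C')(U, Y) = 129 (Function('C')(U, Y) = Add(-4, 133) = 129)
u = Rational(1, 31892) (u = Pow(Add(Pow(-222, 2), -17392), -1) = Pow(Add(49284, -17392), -1) = Pow(31892, -1) = Rational(1, 31892) ≈ 3.1356e-5)
Pow(Add(Function('C')(Function('O')(10), 267), u), -1) = Pow(Add(129, Rational(1, 31892)), -1) = Pow(Rational(4114069, 31892), -1) = Rational(31892, 4114069)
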